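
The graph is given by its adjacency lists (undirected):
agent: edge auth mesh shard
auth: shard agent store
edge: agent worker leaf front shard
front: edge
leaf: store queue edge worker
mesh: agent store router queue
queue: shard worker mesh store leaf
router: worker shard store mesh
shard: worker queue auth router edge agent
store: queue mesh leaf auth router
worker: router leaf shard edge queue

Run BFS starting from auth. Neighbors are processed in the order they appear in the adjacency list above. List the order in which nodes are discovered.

auth -> shard -> agent -> store -> worker -> queue -> router -> edge -> mesh -> leaf -> front

Visit auth; enqueue shard, agent, store → queue [shard, agent, store]
Visit shard; enqueue worker, queue, router, edge → queue [agent, store, worker, queue, router, edge]
Visit agent; enqueue mesh → queue [store, worker, queue, router, edge, mesh]
Visit store; enqueue leaf → queue [worker, queue, router, edge, mesh, leaf]
Visit worker → queue [queue, router, edge, mesh, leaf]
Visit queue → queue [router, edge, mesh, leaf]
Visit router → queue [edge, mesh, leaf]
Visit edge; enqueue front → queue [mesh, leaf, front]
Visit mesh → queue [leaf, front]
Visit leaf → queue [front]
Visit front → queue []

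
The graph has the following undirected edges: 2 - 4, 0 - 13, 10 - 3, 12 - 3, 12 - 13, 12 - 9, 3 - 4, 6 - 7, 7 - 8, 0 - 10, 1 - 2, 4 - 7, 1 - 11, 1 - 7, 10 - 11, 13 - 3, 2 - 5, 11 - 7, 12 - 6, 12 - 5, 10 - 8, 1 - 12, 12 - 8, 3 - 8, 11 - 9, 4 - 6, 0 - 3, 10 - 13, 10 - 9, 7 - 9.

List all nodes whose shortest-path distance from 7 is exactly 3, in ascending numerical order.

Level 0: 7
Level 1: 1, 4, 6, 8, 9, 11
Level 2: 2, 3, 10, 12
Level 3: 0, 5, 13

0, 5, 13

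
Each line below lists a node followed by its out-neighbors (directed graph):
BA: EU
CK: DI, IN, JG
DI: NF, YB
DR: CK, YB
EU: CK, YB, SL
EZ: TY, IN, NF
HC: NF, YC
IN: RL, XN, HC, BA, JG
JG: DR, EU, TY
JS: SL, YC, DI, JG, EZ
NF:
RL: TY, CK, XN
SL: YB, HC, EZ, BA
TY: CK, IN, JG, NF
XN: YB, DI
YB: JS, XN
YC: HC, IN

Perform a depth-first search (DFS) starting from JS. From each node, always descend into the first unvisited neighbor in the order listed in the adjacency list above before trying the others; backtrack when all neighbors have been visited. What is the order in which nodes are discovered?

Visit JS
JS → SL
SL → YB
YB → XN
XN → DI
DI → NF
SL → HC
HC → YC
YC → IN
IN → RL
RL → TY
TY → CK
CK → JG
JG → DR
JG → EU
IN → BA
SL → EZ

JS -> SL -> YB -> XN -> DI -> NF -> HC -> YC -> IN -> RL -> TY -> CK -> JG -> DR -> EU -> BA -> EZ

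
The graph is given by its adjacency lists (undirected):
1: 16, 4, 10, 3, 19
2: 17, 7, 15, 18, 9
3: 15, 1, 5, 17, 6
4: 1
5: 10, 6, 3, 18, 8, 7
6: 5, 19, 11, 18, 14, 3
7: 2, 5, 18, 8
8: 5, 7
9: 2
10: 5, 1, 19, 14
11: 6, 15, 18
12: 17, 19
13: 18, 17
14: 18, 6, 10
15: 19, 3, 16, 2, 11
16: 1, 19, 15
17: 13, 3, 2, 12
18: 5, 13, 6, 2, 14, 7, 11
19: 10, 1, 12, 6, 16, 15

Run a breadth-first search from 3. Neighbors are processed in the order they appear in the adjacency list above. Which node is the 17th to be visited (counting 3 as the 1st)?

12

Visit 3; enqueue 15, 1, 5, 17, 6 → queue [15, 1, 5, 17, 6]
Visit 15; enqueue 19, 16, 2, 11 → queue [1, 5, 17, 6, 19, 16, 2, 11]
Visit 1; enqueue 4, 10 → queue [5, 17, 6, 19, 16, 2, 11, 4, 10]
Visit 5; enqueue 18, 8, 7 → queue [17, 6, 19, 16, 2, 11, 4, 10, 18, 8, 7]
Visit 17; enqueue 13, 12 → queue [6, 19, 16, 2, 11, 4, 10, 18, 8, 7, 13, 12]
Visit 6; enqueue 14 → queue [19, 16, 2, 11, 4, 10, 18, 8, 7, 13, 12, 14]
Visit 19 → queue [16, 2, 11, 4, 10, 18, 8, 7, 13, 12, 14]
Visit 16 → queue [2, 11, 4, 10, 18, 8, 7, 13, 12, 14]
Visit 2; enqueue 9 → queue [11, 4, 10, 18, 8, 7, 13, 12, 14, 9]
Visit 11 → queue [4, 10, 18, 8, 7, 13, 12, 14, 9]
Visit 4 → queue [10, 18, 8, 7, 13, 12, 14, 9]
Visit 10 → queue [18, 8, 7, 13, 12, 14, 9]
Visit 18 → queue [8, 7, 13, 12, 14, 9]
Visit 8 → queue [7, 13, 12, 14, 9]
Visit 7 → queue [13, 12, 14, 9]
Visit 13 → queue [12, 14, 9]
Visit 12 → queue [14, 9]
Visit 14 → queue [9]
Visit 9 → queue []

Visit order: 3, 15, 1, 5, 17, 6, 19, 16, 2, 11, 4, 10, 18, 8, 7, 13, 12, 14, 9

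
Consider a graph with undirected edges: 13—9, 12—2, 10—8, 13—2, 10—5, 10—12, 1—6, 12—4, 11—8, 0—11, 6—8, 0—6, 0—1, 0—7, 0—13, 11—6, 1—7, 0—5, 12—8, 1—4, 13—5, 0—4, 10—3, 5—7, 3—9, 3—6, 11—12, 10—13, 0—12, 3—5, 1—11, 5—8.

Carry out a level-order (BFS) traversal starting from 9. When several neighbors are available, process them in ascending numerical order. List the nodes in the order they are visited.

9 → 3 → 13 → 5 → 6 → 10 → 0 → 2 → 7 → 8 → 1 → 11 → 12 → 4

Visit 9; enqueue 3, 13 → queue [3, 13]
Visit 3; enqueue 5, 6, 10 → queue [13, 5, 6, 10]
Visit 13; enqueue 0, 2 → queue [5, 6, 10, 0, 2]
Visit 5; enqueue 7, 8 → queue [6, 10, 0, 2, 7, 8]
Visit 6; enqueue 1, 11 → queue [10, 0, 2, 7, 8, 1, 11]
Visit 10; enqueue 12 → queue [0, 2, 7, 8, 1, 11, 12]
Visit 0; enqueue 4 → queue [2, 7, 8, 1, 11, 12, 4]
Visit 2 → queue [7, 8, 1, 11, 12, 4]
Visit 7 → queue [8, 1, 11, 12, 4]
Visit 8 → queue [1, 11, 12, 4]
Visit 1 → queue [11, 12, 4]
Visit 11 → queue [12, 4]
Visit 12 → queue [4]
Visit 4 → queue []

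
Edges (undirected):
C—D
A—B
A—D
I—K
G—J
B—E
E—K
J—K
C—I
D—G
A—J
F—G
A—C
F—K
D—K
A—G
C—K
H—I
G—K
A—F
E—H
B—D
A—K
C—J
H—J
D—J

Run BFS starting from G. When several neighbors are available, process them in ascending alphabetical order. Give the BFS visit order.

G, A, D, F, J, K, B, C, H, E, I

Visit G; enqueue A, D, F, J, K → queue [A, D, F, J, K]
Visit A; enqueue B, C → queue [D, F, J, K, B, C]
Visit D → queue [F, J, K, B, C]
Visit F → queue [J, K, B, C]
Visit J; enqueue H → queue [K, B, C, H]
Visit K; enqueue E, I → queue [B, C, H, E, I]
Visit B → queue [C, H, E, I]
Visit C → queue [H, E, I]
Visit H → queue [E, I]
Visit E → queue [I]
Visit I → queue []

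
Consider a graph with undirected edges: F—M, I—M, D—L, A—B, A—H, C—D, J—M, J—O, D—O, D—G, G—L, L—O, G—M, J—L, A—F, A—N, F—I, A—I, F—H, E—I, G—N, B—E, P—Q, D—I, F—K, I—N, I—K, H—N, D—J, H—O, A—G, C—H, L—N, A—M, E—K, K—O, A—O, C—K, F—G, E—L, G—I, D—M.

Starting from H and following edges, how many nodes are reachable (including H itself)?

15

BFS from H visits: H, O, N, F, C, A, L, K, J, D, I, G, M, B, E
Reachable nodes: 15 of 17 total.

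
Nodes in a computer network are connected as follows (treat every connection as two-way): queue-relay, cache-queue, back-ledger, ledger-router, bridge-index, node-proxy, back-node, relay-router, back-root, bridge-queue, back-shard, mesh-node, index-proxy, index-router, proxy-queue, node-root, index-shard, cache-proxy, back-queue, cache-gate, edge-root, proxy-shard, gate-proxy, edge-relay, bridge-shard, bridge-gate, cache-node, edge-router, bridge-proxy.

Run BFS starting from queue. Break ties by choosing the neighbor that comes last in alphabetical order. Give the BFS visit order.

Visit queue; enqueue relay, proxy, cache, bridge, back → queue [relay, proxy, cache, bridge, back]
Visit relay; enqueue router, edge → queue [proxy, cache, bridge, back, router, edge]
Visit proxy; enqueue shard, node, index, gate → queue [cache, bridge, back, router, edge, shard, node, index, gate]
Visit cache → queue [bridge, back, router, edge, shard, node, index, gate]
Visit bridge → queue [back, router, edge, shard, node, index, gate]
Visit back; enqueue root, ledger → queue [router, edge, shard, node, index, gate, root, ledger]
Visit router → queue [edge, shard, node, index, gate, root, ledger]
Visit edge → queue [shard, node, index, gate, root, ledger]
Visit shard → queue [node, index, gate, root, ledger]
Visit node; enqueue mesh → queue [index, gate, root, ledger, mesh]
Visit index → queue [gate, root, ledger, mesh]
Visit gate → queue [root, ledger, mesh]
Visit root → queue [ledger, mesh]
Visit ledger → queue [mesh]
Visit mesh → queue []

queue relay proxy cache bridge back router edge shard node index gate root ledger mesh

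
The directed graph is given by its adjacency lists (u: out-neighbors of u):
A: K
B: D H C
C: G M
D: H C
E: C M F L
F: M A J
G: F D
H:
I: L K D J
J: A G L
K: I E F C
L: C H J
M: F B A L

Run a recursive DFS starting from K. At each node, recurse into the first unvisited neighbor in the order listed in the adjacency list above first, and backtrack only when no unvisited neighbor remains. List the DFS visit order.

K, I, L, C, G, F, M, B, D, H, A, J, E

Visit K
K → I
I → L
L → C
C → G
G → F
F → M
M → B
B → D
D → H
M → A
F → J
K → E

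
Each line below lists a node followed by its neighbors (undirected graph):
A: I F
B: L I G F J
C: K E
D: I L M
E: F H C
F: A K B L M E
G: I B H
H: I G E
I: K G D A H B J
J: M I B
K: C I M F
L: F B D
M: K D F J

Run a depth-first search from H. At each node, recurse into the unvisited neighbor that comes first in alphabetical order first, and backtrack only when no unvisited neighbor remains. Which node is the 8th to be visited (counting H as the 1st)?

Visit H
H → E
E → C
C → K
K → F
F → A
A → I
I → B
B → G
B → J
J → M
M → D
D → L

Visit order: H, E, C, K, F, A, I, B, G, J, M, D, L

B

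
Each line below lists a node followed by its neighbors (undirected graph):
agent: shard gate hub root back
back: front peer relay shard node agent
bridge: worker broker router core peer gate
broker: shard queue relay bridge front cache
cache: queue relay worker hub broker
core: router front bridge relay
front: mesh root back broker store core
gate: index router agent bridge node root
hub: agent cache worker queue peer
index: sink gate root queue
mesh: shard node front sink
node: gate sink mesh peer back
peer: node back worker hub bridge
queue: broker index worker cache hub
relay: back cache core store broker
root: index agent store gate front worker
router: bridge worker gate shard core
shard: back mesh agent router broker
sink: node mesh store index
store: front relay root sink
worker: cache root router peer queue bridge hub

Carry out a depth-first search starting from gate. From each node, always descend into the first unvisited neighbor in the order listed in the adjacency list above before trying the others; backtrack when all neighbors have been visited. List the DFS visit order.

Visit gate
gate → index
index → sink
sink → node
node → mesh
mesh → shard
shard → back
back → front
front → root
root → agent
agent → hub
hub → cache
cache → queue
queue → broker
broker → relay
relay → core
core → router
router → bridge
bridge → worker
worker → peer
relay → store

gate index sink node mesh shard back front root agent hub cache queue broker relay core router bridge worker peer store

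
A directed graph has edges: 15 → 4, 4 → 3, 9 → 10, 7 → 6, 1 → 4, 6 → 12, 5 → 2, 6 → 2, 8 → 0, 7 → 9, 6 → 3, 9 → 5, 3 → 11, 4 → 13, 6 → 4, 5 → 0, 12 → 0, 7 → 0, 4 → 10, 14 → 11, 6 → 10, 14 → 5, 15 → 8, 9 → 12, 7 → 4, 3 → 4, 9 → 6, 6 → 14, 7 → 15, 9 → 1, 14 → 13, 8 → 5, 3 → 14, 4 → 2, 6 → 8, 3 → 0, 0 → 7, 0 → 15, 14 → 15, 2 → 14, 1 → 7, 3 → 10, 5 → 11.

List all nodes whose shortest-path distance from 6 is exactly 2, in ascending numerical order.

Level 0: 6
Level 1: 2, 3, 4, 8, 10, 12, 14
Level 2: 0, 5, 11, 13, 15
Level 3: 7
Level 4: 9
Level 5: 1

0, 5, 11, 13, 15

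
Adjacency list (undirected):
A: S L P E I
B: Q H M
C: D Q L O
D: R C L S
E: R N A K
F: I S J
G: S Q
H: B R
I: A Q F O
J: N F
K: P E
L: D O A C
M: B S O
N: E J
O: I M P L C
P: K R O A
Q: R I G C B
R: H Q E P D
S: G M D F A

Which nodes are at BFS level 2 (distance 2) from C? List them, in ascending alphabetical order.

A, B, G, I, M, P, R, S

Level 0: C
Level 1: D, L, O, Q
Level 2: A, B, G, I, M, P, R, S
Level 3: E, F, H, K
Level 4: J, N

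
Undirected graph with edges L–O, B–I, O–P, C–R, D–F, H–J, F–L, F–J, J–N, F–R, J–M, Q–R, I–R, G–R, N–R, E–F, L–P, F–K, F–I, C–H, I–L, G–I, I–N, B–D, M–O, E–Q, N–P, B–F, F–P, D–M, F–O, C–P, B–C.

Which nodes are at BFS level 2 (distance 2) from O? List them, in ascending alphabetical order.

Level 0: O
Level 1: F, L, M, P
Level 2: B, C, D, E, I, J, K, N, R
Level 3: G, H, Q

B, C, D, E, I, J, K, N, R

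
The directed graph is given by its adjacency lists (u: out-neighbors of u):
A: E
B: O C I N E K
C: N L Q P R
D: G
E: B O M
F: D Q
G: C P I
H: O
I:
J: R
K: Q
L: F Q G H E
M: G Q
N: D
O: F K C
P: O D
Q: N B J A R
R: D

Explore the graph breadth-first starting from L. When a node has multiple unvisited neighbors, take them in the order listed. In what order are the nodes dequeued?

L F Q G H E D N B J A R C P I O M K

Visit L; enqueue F, Q, G, H, E → queue [F, Q, G, H, E]
Visit F; enqueue D → queue [Q, G, H, E, D]
Visit Q; enqueue N, B, J, A, R → queue [G, H, E, D, N, B, J, A, R]
Visit G; enqueue C, P, I → queue [H, E, D, N, B, J, A, R, C, P, I]
Visit H; enqueue O → queue [E, D, N, B, J, A, R, C, P, I, O]
Visit E; enqueue M → queue [D, N, B, J, A, R, C, P, I, O, M]
Visit D → queue [N, B, J, A, R, C, P, I, O, M]
Visit N → queue [B, J, A, R, C, P, I, O, M]
Visit B; enqueue K → queue [J, A, R, C, P, I, O, M, K]
Visit J → queue [A, R, C, P, I, O, M, K]
Visit A → queue [R, C, P, I, O, M, K]
Visit R → queue [C, P, I, O, M, K]
Visit C → queue [P, I, O, M, K]
Visit P → queue [I, O, M, K]
Visit I → queue [O, M, K]
Visit O → queue [M, K]
Visit M → queue [K]
Visit K → queue []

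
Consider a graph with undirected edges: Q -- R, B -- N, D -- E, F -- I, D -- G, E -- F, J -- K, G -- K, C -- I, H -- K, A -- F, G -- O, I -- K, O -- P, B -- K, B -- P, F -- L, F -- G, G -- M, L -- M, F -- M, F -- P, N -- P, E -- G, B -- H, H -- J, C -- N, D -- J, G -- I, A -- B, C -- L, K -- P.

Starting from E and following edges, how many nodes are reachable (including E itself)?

BFS from E visits: E, G, F, D, O, M, K, I, P, L, A, J, H, B, C, N
Reachable nodes: 16 of 18 total.

16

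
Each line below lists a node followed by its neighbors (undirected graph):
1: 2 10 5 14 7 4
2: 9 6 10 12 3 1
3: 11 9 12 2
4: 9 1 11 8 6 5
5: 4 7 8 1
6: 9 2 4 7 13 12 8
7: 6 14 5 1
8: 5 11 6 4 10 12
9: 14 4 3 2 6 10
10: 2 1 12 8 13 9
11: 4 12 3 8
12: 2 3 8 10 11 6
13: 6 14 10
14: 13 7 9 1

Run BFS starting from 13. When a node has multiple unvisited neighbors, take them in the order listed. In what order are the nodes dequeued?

13 -> 6 -> 14 -> 10 -> 9 -> 2 -> 4 -> 7 -> 12 -> 8 -> 1 -> 3 -> 11 -> 5

Visit 13; enqueue 6, 14, 10 → queue [6, 14, 10]
Visit 6; enqueue 9, 2, 4, 7, 12, 8 → queue [14, 10, 9, 2, 4, 7, 12, 8]
Visit 14; enqueue 1 → queue [10, 9, 2, 4, 7, 12, 8, 1]
Visit 10 → queue [9, 2, 4, 7, 12, 8, 1]
Visit 9; enqueue 3 → queue [2, 4, 7, 12, 8, 1, 3]
Visit 2 → queue [4, 7, 12, 8, 1, 3]
Visit 4; enqueue 11, 5 → queue [7, 12, 8, 1, 3, 11, 5]
Visit 7 → queue [12, 8, 1, 3, 11, 5]
Visit 12 → queue [8, 1, 3, 11, 5]
Visit 8 → queue [1, 3, 11, 5]
Visit 1 → queue [3, 11, 5]
Visit 3 → queue [11, 5]
Visit 11 → queue [5]
Visit 5 → queue []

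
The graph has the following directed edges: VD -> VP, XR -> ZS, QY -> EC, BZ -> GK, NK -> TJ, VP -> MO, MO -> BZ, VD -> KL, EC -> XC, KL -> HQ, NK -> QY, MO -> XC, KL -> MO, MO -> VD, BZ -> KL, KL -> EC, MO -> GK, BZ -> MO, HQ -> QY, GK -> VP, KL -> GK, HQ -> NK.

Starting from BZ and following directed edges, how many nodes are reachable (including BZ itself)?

12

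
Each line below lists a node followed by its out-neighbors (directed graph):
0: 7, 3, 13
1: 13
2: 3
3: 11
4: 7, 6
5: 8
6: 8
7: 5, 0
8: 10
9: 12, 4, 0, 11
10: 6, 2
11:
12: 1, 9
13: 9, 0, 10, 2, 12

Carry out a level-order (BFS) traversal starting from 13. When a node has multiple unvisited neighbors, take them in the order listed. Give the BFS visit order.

13 9 0 10 2 12 4 11 7 3 6 1 5 8

Visit 13; enqueue 9, 0, 10, 2, 12 → queue [9, 0, 10, 2, 12]
Visit 9; enqueue 4, 11 → queue [0, 10, 2, 12, 4, 11]
Visit 0; enqueue 7, 3 → queue [10, 2, 12, 4, 11, 7, 3]
Visit 10; enqueue 6 → queue [2, 12, 4, 11, 7, 3, 6]
Visit 2 → queue [12, 4, 11, 7, 3, 6]
Visit 12; enqueue 1 → queue [4, 11, 7, 3, 6, 1]
Visit 4 → queue [11, 7, 3, 6, 1]
Visit 11 → queue [7, 3, 6, 1]
Visit 7; enqueue 5 → queue [3, 6, 1, 5]
Visit 3 → queue [6, 1, 5]
Visit 6; enqueue 8 → queue [1, 5, 8]
Visit 1 → queue [5, 8]
Visit 5 → queue [8]
Visit 8 → queue []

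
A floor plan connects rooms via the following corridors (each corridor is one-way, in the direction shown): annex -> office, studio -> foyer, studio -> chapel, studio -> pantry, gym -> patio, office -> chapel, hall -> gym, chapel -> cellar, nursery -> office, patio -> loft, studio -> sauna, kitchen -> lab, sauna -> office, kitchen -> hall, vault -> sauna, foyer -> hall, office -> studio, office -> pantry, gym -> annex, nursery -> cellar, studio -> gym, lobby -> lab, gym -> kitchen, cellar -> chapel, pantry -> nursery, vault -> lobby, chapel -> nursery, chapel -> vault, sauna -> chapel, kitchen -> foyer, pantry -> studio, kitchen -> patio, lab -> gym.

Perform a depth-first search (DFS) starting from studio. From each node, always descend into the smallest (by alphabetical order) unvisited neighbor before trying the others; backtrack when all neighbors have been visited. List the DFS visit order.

Visit studio
studio → chapel
chapel → cellar
chapel → nursery
nursery → office
office → pantry
chapel → vault
vault → lobby
lobby → lab
lab → gym
gym → annex
gym → kitchen
kitchen → foyer
foyer → hall
kitchen → patio
patio → loft
vault → sauna

studio → chapel → cellar → nursery → office → pantry → vault → lobby → lab → gym → annex → kitchen → foyer → hall → patio → loft → sauna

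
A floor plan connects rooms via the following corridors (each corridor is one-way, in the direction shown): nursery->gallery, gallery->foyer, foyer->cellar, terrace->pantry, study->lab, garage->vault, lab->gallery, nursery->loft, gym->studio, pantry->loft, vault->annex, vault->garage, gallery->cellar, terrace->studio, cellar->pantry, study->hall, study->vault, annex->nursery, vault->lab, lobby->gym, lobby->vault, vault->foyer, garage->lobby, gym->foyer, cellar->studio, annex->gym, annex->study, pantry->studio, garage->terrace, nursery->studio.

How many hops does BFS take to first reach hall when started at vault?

Level 0: vault
Level 1: annex, foyer, garage, lab
Level 2: cellar, gallery, gym, lobby, nursery, study, terrace
Level 3: hall, loft, pantry, studio
hall first appears at level 3.

3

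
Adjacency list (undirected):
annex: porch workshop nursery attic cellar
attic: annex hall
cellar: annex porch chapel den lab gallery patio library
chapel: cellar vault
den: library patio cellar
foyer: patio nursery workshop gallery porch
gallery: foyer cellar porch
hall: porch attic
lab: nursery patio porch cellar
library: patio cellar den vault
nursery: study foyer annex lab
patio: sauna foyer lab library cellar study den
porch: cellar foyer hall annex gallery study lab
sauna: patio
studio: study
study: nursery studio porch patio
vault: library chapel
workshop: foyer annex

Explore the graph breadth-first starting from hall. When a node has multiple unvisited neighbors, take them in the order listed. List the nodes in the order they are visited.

Visit hall; enqueue porch, attic → queue [porch, attic]
Visit porch; enqueue cellar, foyer, annex, gallery, study, lab → queue [attic, cellar, foyer, annex, gallery, study, lab]
Visit attic → queue [cellar, foyer, annex, gallery, study, lab]
Visit cellar; enqueue chapel, den, patio, library → queue [foyer, annex, gallery, study, lab, chapel, den, patio, library]
Visit foyer; enqueue nursery, workshop → queue [annex, gallery, study, lab, chapel, den, patio, library, nursery, workshop]
Visit annex → queue [gallery, study, lab, chapel, den, patio, library, nursery, workshop]
Visit gallery → queue [study, lab, chapel, den, patio, library, nursery, workshop]
Visit study; enqueue studio → queue [lab, chapel, den, patio, library, nursery, workshop, studio]
Visit lab → queue [chapel, den, patio, library, nursery, workshop, studio]
Visit chapel; enqueue vault → queue [den, patio, library, nursery, workshop, studio, vault]
Visit den → queue [patio, library, nursery, workshop, studio, vault]
Visit patio; enqueue sauna → queue [library, nursery, workshop, studio, vault, sauna]
Visit library → queue [nursery, workshop, studio, vault, sauna]
Visit nursery → queue [workshop, studio, vault, sauna]
Visit workshop → queue [studio, vault, sauna]
Visit studio → queue [vault, sauna]
Visit vault → queue [sauna]
Visit sauna → queue []

hall, porch, attic, cellar, foyer, annex, gallery, study, lab, chapel, den, patio, library, nursery, workshop, studio, vault, sauna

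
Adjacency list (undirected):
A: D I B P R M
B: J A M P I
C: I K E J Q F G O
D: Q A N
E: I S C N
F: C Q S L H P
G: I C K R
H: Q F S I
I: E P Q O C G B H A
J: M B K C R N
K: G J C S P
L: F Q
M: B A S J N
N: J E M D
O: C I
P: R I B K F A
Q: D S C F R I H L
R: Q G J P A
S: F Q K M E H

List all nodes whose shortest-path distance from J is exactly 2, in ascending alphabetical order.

Level 0: J
Level 1: B, C, K, M, N, R
Level 2: A, D, E, F, G, I, O, P, Q, S
Level 3: H, L

A, D, E, F, G, I, O, P, Q, S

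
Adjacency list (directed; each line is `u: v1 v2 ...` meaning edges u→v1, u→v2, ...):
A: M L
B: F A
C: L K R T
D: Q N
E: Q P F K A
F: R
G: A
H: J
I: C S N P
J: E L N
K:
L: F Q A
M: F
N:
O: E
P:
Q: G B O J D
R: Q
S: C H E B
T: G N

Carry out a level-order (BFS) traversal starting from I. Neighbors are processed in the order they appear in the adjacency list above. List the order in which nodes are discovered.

I C S N P L K R T H E B F Q A G J O D M

Visit I; enqueue C, S, N, P → queue [C, S, N, P]
Visit C; enqueue L, K, R, T → queue [S, N, P, L, K, R, T]
Visit S; enqueue H, E, B → queue [N, P, L, K, R, T, H, E, B]
Visit N → queue [P, L, K, R, T, H, E, B]
Visit P → queue [L, K, R, T, H, E, B]
Visit L; enqueue F, Q, A → queue [K, R, T, H, E, B, F, Q, A]
Visit K → queue [R, T, H, E, B, F, Q, A]
Visit R → queue [T, H, E, B, F, Q, A]
Visit T; enqueue G → queue [H, E, B, F, Q, A, G]
Visit H; enqueue J → queue [E, B, F, Q, A, G, J]
Visit E → queue [B, F, Q, A, G, J]
Visit B → queue [F, Q, A, G, J]
Visit F → queue [Q, A, G, J]
Visit Q; enqueue O, D → queue [A, G, J, O, D]
Visit A; enqueue M → queue [G, J, O, D, M]
Visit G → queue [J, O, D, M]
Visit J → queue [O, D, M]
Visit O → queue [D, M]
Visit D → queue [M]
Visit M → queue []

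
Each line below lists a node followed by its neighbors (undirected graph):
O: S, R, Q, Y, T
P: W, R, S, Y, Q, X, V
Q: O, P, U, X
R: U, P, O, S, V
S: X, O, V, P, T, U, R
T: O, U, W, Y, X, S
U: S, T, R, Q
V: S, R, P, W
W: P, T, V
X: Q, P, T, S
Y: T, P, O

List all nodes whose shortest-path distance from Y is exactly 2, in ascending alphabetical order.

Q, R, S, U, V, W, X

Level 0: Y
Level 1: O, P, T
Level 2: Q, R, S, U, V, W, X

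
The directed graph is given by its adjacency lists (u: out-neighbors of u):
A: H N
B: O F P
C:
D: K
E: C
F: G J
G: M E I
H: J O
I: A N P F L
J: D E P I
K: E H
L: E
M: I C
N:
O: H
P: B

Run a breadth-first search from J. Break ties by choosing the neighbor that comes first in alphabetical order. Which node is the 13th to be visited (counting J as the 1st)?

H

Visit J; enqueue D, E, I, P → queue [D, E, I, P]
Visit D; enqueue K → queue [E, I, P, K]
Visit E; enqueue C → queue [I, P, K, C]
Visit I; enqueue A, F, L, N → queue [P, K, C, A, F, L, N]
Visit P; enqueue B → queue [K, C, A, F, L, N, B]
Visit K; enqueue H → queue [C, A, F, L, N, B, H]
Visit C → queue [A, F, L, N, B, H]
Visit A → queue [F, L, N, B, H]
Visit F; enqueue G → queue [L, N, B, H, G]
Visit L → queue [N, B, H, G]
Visit N → queue [B, H, G]
Visit B; enqueue O → queue [H, G, O]
Visit H → queue [G, O]
Visit G; enqueue M → queue [O, M]
Visit O → queue [M]
Visit M → queue []

Visit order: J, D, E, I, P, K, C, A, F, L, N, B, H, G, O, M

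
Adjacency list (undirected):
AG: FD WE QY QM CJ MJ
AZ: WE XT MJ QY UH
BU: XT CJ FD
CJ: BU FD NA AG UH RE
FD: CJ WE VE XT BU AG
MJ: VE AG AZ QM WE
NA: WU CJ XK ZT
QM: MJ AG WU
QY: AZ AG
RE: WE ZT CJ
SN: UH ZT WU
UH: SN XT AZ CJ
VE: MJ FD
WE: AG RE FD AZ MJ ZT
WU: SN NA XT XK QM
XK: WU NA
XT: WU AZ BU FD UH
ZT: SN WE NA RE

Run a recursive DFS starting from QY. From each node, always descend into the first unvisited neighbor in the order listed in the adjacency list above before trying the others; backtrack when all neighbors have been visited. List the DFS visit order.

Visit QY
QY → AZ
AZ → WE
WE → AG
AG → FD
FD → CJ
CJ → BU
BU → XT
XT → WU
WU → SN
SN → UH
SN → ZT
ZT → NA
NA → XK
ZT → RE
WU → QM
QM → MJ
MJ → VE

QY AZ WE AG FD CJ BU XT WU SN UH ZT NA XK RE QM MJ VE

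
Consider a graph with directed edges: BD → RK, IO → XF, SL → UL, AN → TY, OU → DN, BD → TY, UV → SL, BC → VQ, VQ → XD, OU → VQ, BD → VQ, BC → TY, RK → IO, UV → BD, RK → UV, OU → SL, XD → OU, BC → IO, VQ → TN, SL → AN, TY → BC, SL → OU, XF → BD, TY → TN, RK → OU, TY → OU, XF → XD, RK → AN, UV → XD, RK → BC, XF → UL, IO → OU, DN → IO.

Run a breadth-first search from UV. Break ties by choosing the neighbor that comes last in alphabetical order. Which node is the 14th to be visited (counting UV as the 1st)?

IO

Visit UV; enqueue XD, SL, BD → queue [XD, SL, BD]
Visit XD; enqueue OU → queue [SL, BD, OU]
Visit SL; enqueue UL, AN → queue [BD, OU, UL, AN]
Visit BD; enqueue VQ, TY, RK → queue [OU, UL, AN, VQ, TY, RK]
Visit OU; enqueue DN → queue [UL, AN, VQ, TY, RK, DN]
Visit UL → queue [AN, VQ, TY, RK, DN]
Visit AN → queue [VQ, TY, RK, DN]
Visit VQ; enqueue TN → queue [TY, RK, DN, TN]
Visit TY; enqueue BC → queue [RK, DN, TN, BC]
Visit RK; enqueue IO → queue [DN, TN, BC, IO]
Visit DN → queue [TN, BC, IO]
Visit TN → queue [BC, IO]
Visit BC → queue [IO]
Visit IO; enqueue XF → queue [XF]
Visit XF → queue []

Visit order: UV, XD, SL, BD, OU, UL, AN, VQ, TY, RK, DN, TN, BC, IO, XF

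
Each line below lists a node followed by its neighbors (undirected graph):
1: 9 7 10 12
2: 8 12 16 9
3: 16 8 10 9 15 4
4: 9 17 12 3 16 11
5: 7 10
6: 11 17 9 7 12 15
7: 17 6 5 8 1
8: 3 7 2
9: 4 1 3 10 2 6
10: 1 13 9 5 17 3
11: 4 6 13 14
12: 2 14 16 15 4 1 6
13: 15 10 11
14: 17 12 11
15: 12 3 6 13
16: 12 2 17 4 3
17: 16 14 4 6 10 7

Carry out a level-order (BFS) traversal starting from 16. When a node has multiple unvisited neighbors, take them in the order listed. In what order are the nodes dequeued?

16, 12, 2, 17, 4, 3, 14, 15, 1, 6, 8, 9, 10, 7, 11, 13, 5

Visit 16; enqueue 12, 2, 17, 4, 3 → queue [12, 2, 17, 4, 3]
Visit 12; enqueue 14, 15, 1, 6 → queue [2, 17, 4, 3, 14, 15, 1, 6]
Visit 2; enqueue 8, 9 → queue [17, 4, 3, 14, 15, 1, 6, 8, 9]
Visit 17; enqueue 10, 7 → queue [4, 3, 14, 15, 1, 6, 8, 9, 10, 7]
Visit 4; enqueue 11 → queue [3, 14, 15, 1, 6, 8, 9, 10, 7, 11]
Visit 3 → queue [14, 15, 1, 6, 8, 9, 10, 7, 11]
Visit 14 → queue [15, 1, 6, 8, 9, 10, 7, 11]
Visit 15; enqueue 13 → queue [1, 6, 8, 9, 10, 7, 11, 13]
Visit 1 → queue [6, 8, 9, 10, 7, 11, 13]
Visit 6 → queue [8, 9, 10, 7, 11, 13]
Visit 8 → queue [9, 10, 7, 11, 13]
Visit 9 → queue [10, 7, 11, 13]
Visit 10; enqueue 5 → queue [7, 11, 13, 5]
Visit 7 → queue [11, 13, 5]
Visit 11 → queue [13, 5]
Visit 13 → queue [5]
Visit 5 → queue []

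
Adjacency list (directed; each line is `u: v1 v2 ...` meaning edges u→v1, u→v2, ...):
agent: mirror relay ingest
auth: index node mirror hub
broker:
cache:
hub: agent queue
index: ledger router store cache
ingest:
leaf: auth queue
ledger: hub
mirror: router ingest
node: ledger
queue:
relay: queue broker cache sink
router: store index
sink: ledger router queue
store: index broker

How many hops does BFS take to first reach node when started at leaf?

Level 0: leaf
Level 1: auth, queue
Level 2: hub, index, mirror, node
Level 3: agent, cache, ingest, ledger, router, store
Level 4: broker, relay
Level 5: sink
node first appears at level 2.

2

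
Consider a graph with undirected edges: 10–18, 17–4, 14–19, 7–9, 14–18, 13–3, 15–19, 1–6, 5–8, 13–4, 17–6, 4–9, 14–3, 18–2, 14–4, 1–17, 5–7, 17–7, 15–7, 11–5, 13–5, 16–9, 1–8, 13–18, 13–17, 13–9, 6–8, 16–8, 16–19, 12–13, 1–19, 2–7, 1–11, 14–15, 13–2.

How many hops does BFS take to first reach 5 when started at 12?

2

Level 0: 12
Level 1: 13
Level 2: 2, 3, 4, 5, 9, 17, 18
Level 3: 1, 6, 7, 8, 10, 11, 14, 16
Level 4: 15, 19
5 first appears at level 2.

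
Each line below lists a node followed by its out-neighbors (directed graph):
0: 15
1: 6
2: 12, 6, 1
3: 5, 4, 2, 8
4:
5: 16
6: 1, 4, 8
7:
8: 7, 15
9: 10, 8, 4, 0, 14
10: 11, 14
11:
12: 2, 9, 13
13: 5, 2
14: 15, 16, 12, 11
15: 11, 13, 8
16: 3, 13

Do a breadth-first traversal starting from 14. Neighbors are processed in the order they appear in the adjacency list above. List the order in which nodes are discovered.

14, 15, 16, 12, 11, 13, 8, 3, 2, 9, 5, 7, 4, 6, 1, 10, 0

Visit 14; enqueue 15, 16, 12, 11 → queue [15, 16, 12, 11]
Visit 15; enqueue 13, 8 → queue [16, 12, 11, 13, 8]
Visit 16; enqueue 3 → queue [12, 11, 13, 8, 3]
Visit 12; enqueue 2, 9 → queue [11, 13, 8, 3, 2, 9]
Visit 11 → queue [13, 8, 3, 2, 9]
Visit 13; enqueue 5 → queue [8, 3, 2, 9, 5]
Visit 8; enqueue 7 → queue [3, 2, 9, 5, 7]
Visit 3; enqueue 4 → queue [2, 9, 5, 7, 4]
Visit 2; enqueue 6, 1 → queue [9, 5, 7, 4, 6, 1]
Visit 9; enqueue 10, 0 → queue [5, 7, 4, 6, 1, 10, 0]
Visit 5 → queue [7, 4, 6, 1, 10, 0]
Visit 7 → queue [4, 6, 1, 10, 0]
Visit 4 → queue [6, 1, 10, 0]
Visit 6 → queue [1, 10, 0]
Visit 1 → queue [10, 0]
Visit 10 → queue [0]
Visit 0 → queue []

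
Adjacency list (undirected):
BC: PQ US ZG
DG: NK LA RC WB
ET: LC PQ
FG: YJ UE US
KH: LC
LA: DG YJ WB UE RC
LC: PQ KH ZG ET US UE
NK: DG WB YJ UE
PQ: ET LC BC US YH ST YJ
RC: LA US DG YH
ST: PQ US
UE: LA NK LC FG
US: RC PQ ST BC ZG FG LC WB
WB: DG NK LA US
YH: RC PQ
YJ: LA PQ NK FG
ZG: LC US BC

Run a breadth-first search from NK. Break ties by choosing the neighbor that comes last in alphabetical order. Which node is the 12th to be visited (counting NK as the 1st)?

YH

Visit NK; enqueue YJ, WB, UE, DG → queue [YJ, WB, UE, DG]
Visit YJ; enqueue PQ, LA, FG → queue [WB, UE, DG, PQ, LA, FG]
Visit WB; enqueue US → queue [UE, DG, PQ, LA, FG, US]
Visit UE; enqueue LC → queue [DG, PQ, LA, FG, US, LC]
Visit DG; enqueue RC → queue [PQ, LA, FG, US, LC, RC]
Visit PQ; enqueue YH, ST, ET, BC → queue [LA, FG, US, LC, RC, YH, ST, ET, BC]
Visit LA → queue [FG, US, LC, RC, YH, ST, ET, BC]
Visit FG → queue [US, LC, RC, YH, ST, ET, BC]
Visit US; enqueue ZG → queue [LC, RC, YH, ST, ET, BC, ZG]
Visit LC; enqueue KH → queue [RC, YH, ST, ET, BC, ZG, KH]
Visit RC → queue [YH, ST, ET, BC, ZG, KH]
Visit YH → queue [ST, ET, BC, ZG, KH]
Visit ST → queue [ET, BC, ZG, KH]
Visit ET → queue [BC, ZG, KH]
Visit BC → queue [ZG, KH]
Visit ZG → queue [KH]
Visit KH → queue []

Visit order: NK, YJ, WB, UE, DG, PQ, LA, FG, US, LC, RC, YH, ST, ET, BC, ZG, KH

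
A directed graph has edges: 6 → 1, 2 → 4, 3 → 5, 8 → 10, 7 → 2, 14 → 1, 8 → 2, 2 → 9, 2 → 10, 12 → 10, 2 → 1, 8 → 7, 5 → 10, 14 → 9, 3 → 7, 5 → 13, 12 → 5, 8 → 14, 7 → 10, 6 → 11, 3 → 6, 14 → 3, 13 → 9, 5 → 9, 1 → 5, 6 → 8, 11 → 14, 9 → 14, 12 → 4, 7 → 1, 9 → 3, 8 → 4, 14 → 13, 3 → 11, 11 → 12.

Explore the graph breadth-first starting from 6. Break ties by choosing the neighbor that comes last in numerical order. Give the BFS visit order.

6, 11, 8, 1, 14, 12, 10, 7, 4, 2, 5, 13, 9, 3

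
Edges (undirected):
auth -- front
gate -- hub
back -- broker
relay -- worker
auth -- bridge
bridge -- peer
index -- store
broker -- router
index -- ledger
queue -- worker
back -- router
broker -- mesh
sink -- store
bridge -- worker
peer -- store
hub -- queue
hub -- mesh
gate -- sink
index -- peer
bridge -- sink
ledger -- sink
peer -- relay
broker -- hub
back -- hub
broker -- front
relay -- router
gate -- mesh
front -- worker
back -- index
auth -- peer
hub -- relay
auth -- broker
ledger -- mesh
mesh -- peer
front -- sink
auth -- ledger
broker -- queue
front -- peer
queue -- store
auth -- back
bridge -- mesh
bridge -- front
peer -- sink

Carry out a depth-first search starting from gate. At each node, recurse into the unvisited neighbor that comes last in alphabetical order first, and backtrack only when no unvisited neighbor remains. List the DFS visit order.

gate sink store queue worker relay router broker mesh peer index ledger auth front bridge back hub

Visit gate
gate → sink
sink → store
store → queue
queue → worker
worker → relay
relay → router
router → broker
broker → mesh
mesh → peer
peer → index
index → ledger
ledger → auth
auth → front
front → bridge
auth → back
back → hub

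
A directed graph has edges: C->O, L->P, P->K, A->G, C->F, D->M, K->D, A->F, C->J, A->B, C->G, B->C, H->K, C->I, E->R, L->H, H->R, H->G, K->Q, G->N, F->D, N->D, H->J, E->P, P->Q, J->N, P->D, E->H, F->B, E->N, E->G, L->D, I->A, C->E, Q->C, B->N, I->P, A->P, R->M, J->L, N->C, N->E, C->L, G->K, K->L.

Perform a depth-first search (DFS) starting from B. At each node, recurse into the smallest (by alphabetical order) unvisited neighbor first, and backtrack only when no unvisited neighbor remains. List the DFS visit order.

B -> C -> E -> G -> K -> D -> M -> L -> H -> J -> N -> R -> P -> Q -> F -> I -> A -> O

Visit B
B → C
C → E
E → G
G → K
K → D
D → M
K → L
L → H
H → J
J → N
H → R
L → P
P → Q
C → F
C → I
I → A
C → O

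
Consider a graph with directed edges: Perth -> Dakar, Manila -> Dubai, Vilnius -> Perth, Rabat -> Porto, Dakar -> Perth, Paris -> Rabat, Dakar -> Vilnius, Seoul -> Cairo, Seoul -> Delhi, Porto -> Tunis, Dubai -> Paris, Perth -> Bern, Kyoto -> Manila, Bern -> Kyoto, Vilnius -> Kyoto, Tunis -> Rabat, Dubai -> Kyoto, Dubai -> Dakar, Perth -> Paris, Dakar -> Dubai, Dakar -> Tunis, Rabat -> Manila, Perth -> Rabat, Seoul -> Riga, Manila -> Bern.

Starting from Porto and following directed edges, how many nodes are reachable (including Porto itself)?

BFS from Porto visits: Porto, Tunis, Rabat, Manila, Dubai, Bern, Paris, Kyoto, Dakar, Vilnius, Perth
Reachable nodes: 11 of 15 total.

11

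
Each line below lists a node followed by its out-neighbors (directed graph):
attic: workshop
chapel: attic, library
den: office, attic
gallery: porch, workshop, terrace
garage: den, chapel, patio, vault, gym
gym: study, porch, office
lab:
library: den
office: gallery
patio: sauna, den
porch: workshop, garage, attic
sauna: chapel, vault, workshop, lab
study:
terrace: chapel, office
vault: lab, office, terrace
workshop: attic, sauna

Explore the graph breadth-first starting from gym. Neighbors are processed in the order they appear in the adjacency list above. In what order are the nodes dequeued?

gym study porch office workshop garage attic gallery sauna den chapel patio vault terrace lab library

Visit gym; enqueue study, porch, office → queue [study, porch, office]
Visit study → queue [porch, office]
Visit porch; enqueue workshop, garage, attic → queue [office, workshop, garage, attic]
Visit office; enqueue gallery → queue [workshop, garage, attic, gallery]
Visit workshop; enqueue sauna → queue [garage, attic, gallery, sauna]
Visit garage; enqueue den, chapel, patio, vault → queue [attic, gallery, sauna, den, chapel, patio, vault]
Visit attic → queue [gallery, sauna, den, chapel, patio, vault]
Visit gallery; enqueue terrace → queue [sauna, den, chapel, patio, vault, terrace]
Visit sauna; enqueue lab → queue [den, chapel, patio, vault, terrace, lab]
Visit den → queue [chapel, patio, vault, terrace, lab]
Visit chapel; enqueue library → queue [patio, vault, terrace, lab, library]
Visit patio → queue [vault, terrace, lab, library]
Visit vault → queue [terrace, lab, library]
Visit terrace → queue [lab, library]
Visit lab → queue [library]
Visit library → queue []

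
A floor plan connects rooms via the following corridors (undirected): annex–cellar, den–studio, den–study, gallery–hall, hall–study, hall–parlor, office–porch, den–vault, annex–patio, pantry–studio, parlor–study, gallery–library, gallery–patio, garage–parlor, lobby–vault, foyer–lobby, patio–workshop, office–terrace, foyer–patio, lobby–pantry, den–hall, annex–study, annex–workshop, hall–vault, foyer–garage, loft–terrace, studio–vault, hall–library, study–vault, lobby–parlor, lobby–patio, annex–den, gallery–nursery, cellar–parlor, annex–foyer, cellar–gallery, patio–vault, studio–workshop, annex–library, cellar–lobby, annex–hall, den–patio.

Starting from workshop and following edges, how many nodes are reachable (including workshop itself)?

17

BFS from workshop visits: workshop, annex, patio, studio, cellar, den, foyer, hall, library, study, gallery, lobby, vault, pantry, parlor, garage, nursery
Reachable nodes: 17 of 21 total.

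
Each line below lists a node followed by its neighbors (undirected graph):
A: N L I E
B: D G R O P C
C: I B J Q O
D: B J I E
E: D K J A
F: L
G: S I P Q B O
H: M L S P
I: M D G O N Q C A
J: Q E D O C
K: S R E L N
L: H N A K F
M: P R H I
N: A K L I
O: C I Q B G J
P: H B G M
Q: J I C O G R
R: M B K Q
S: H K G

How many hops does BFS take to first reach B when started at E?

2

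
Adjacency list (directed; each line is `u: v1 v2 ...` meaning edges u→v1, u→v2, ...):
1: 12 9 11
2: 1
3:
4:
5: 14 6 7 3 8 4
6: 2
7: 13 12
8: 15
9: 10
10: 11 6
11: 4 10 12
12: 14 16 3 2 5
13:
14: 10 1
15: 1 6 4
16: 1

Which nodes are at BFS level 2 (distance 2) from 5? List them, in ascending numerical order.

1, 2, 10, 12, 13, 15

Level 0: 5
Level 1: 3, 4, 6, 7, 8, 14
Level 2: 1, 2, 10, 12, 13, 15
Level 3: 9, 11, 16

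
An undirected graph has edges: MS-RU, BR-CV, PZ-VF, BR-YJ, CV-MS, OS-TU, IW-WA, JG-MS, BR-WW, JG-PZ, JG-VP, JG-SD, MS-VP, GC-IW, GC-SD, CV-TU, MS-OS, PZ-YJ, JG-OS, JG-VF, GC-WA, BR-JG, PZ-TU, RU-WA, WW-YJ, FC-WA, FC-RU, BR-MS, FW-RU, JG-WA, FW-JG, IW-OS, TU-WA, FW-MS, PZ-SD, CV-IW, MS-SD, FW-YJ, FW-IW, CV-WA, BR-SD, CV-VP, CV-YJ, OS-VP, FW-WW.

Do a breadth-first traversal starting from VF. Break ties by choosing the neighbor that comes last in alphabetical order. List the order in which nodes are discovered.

Visit VF; enqueue PZ, JG → queue [PZ, JG]
Visit PZ; enqueue YJ, TU, SD → queue [JG, YJ, TU, SD]
Visit JG; enqueue WA, VP, OS, MS, FW, BR → queue [YJ, TU, SD, WA, VP, OS, MS, FW, BR]
Visit YJ; enqueue WW, CV → queue [TU, SD, WA, VP, OS, MS, FW, BR, WW, CV]
Visit TU → queue [SD, WA, VP, OS, MS, FW, BR, WW, CV]
Visit SD; enqueue GC → queue [WA, VP, OS, MS, FW, BR, WW, CV, GC]
Visit WA; enqueue RU, IW, FC → queue [VP, OS, MS, FW, BR, WW, CV, GC, RU, IW, FC]
Visit VP → queue [OS, MS, FW, BR, WW, CV, GC, RU, IW, FC]
Visit OS → queue [MS, FW, BR, WW, CV, GC, RU, IW, FC]
Visit MS → queue [FW, BR, WW, CV, GC, RU, IW, FC]
Visit FW → queue [BR, WW, CV, GC, RU, IW, FC]
Visit BR → queue [WW, CV, GC, RU, IW, FC]
Visit WW → queue [CV, GC, RU, IW, FC]
Visit CV → queue [GC, RU, IW, FC]
Visit GC → queue [RU, IW, FC]
Visit RU → queue [IW, FC]
Visit IW → queue [FC]
Visit FC → queue []

VF → PZ → JG → YJ → TU → SD → WA → VP → OS → MS → FW → BR → WW → CV → GC → RU → IW → FC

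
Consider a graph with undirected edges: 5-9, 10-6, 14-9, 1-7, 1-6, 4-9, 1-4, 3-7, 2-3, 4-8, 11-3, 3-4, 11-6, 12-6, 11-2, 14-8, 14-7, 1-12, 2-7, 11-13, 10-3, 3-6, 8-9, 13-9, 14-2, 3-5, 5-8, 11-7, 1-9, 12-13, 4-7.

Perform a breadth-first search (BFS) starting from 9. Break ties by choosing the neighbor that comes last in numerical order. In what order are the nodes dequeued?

9, 14, 13, 8, 5, 4, 1, 7, 2, 12, 11, 3, 6, 10

Visit 9; enqueue 14, 13, 8, 5, 4, 1 → queue [14, 13, 8, 5, 4, 1]
Visit 14; enqueue 7, 2 → queue [13, 8, 5, 4, 1, 7, 2]
Visit 13; enqueue 12, 11 → queue [8, 5, 4, 1, 7, 2, 12, 11]
Visit 8 → queue [5, 4, 1, 7, 2, 12, 11]
Visit 5; enqueue 3 → queue [4, 1, 7, 2, 12, 11, 3]
Visit 4 → queue [1, 7, 2, 12, 11, 3]
Visit 1; enqueue 6 → queue [7, 2, 12, 11, 3, 6]
Visit 7 → queue [2, 12, 11, 3, 6]
Visit 2 → queue [12, 11, 3, 6]
Visit 12 → queue [11, 3, 6]
Visit 11 → queue [3, 6]
Visit 3; enqueue 10 → queue [6, 10]
Visit 6 → queue [10]
Visit 10 → queue []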